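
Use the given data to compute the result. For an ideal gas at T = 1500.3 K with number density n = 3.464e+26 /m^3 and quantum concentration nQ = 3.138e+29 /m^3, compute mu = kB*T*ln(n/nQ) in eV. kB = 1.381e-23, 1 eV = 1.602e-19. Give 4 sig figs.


Step 1: n/nQ = 3.464e+26/3.138e+29 = 0.001104
Step 2: ln(n/nQ) = -6.809
Step 3: mu = kB*T*ln(n/nQ) = 2.072e-20*-6.809 = -1.411e-19 J
Step 4: Convert to eV: -1.411e-19/1.602e-19 = -0.8806 eV

-0.8806


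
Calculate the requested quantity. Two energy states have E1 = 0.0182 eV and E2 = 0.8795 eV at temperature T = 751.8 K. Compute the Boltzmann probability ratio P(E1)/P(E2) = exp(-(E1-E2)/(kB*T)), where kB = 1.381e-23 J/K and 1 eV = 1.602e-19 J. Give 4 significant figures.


Step 1: Compute energy difference dE = E1 - E2 = 0.0182 - 0.8795 = -0.8613 eV
Step 2: Convert to Joules: dE_J = -0.8613 * 1.602e-19 = -1.38e-19 J
Step 3: Compute exponent = -dE_J / (kB * T) = -(-1.38e-19) / (1.381e-23 * 751.8) = 13.29
Step 4: P(E1)/P(E2) = exp(13.29) = 5.912e+05

5.912e+05


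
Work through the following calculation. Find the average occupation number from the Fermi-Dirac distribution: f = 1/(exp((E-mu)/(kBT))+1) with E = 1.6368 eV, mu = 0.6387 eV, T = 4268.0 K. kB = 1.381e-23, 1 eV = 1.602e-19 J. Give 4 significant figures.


Step 1: (E - mu) = 1.6368 - 0.6387 = 0.9981 eV
Step 2: Convert: (E-mu)*eV = 1.599e-19 J
Step 3: x = (E-mu)*eV/(kB*T) = 2.713
Step 4: f = 1/(exp(2.713)+1) = 0.06222

0.06222


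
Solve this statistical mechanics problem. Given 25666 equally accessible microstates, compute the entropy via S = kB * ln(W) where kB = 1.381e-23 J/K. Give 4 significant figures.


Step 1: ln(W) = ln(25666) = 10.15
Step 2: S = kB * ln(W) = 1.381e-23 * 10.15
Step 3: S = 1.402e-22 J/K

1.402e-22


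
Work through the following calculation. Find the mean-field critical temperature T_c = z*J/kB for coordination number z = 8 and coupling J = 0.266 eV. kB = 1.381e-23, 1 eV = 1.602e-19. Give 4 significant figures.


Step 1: z*J = 8*0.266 = 2.128 eV
Step 2: Convert to Joules: 2.128*1.602e-19 = 3.409e-19 J
Step 3: T_c = 3.409e-19 / 1.381e-23 = 2.469e+04 K

2.469e+04


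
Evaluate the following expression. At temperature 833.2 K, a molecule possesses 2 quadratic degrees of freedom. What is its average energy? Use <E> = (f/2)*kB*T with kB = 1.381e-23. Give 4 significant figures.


Step 1: f/2 = 2/2 = 1
Step 2: kB*T = 1.381e-23 * 833.2 = 1.151e-20
Step 3: <E> = 1 * 1.151e-20 = 1.151e-20 J

1.151e-20


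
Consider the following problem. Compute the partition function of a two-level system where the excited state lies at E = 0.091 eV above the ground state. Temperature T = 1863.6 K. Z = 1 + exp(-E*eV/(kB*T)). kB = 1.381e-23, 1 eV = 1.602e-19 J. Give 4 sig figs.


Step 1: Compute beta*E = E*eV/(kB*T) = 0.091*1.602e-19/(1.381e-23*1863.6) = 0.5664
Step 2: exp(-beta*E) = exp(-0.5664) = 0.5675
Step 3: Z = 1 + 0.5675 = 1.568

1.568


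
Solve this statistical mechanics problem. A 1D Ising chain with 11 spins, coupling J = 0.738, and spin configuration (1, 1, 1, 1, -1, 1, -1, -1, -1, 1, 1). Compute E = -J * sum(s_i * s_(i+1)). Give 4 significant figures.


Step 1: Nearest-neighbor products: 1, 1, 1, -1, -1, -1, 1, 1, -1, 1
Step 2: Sum of products = 2
Step 3: E = -0.738 * 2 = -1.476

-1.476


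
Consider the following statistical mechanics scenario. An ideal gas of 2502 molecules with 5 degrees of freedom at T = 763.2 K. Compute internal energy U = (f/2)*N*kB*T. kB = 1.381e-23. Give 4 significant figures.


Step 1: f/2 = 5/2 = 2.5
Step 2: N*kB*T = 2502*1.381e-23*763.2 = 2.637e-17
Step 3: U = 2.5 * 2.637e-17 = 6.593e-17 J

6.593e-17


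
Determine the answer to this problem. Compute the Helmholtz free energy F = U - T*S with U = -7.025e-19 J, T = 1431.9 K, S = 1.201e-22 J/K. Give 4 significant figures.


Step 1: T*S = 1431.9 * 1.201e-22 = 1.72e-19 J
Step 2: F = U - T*S = -7.025e-19 - 1.72e-19
Step 3: F = -8.745e-19 J

-8.745e-19


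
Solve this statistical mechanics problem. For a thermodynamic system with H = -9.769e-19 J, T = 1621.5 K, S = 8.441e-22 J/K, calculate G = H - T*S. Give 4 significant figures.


Step 1: T*S = 1621.5 * 8.441e-22 = 1.369e-18 J
Step 2: G = H - T*S = -9.769e-19 - 1.369e-18
Step 3: G = -2.346e-18 J

-2.346e-18


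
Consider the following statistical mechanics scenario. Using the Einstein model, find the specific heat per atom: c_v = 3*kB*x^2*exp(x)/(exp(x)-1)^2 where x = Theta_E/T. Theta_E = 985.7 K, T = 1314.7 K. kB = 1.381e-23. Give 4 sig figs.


Step 1: x = Theta_E/T = 985.7/1314.7 = 0.7498
Step 2: x^2 = 0.5621
Step 3: exp(x) = 2.116
Step 4: c_v = 3*1.381e-23*0.5621*2.116/(2.116-1)^2 = 3.954e-23

3.954e-23


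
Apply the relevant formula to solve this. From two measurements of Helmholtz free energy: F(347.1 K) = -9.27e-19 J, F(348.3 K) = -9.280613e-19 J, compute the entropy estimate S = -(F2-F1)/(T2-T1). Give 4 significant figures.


Step 1: dF = F2 - F1 = -9.280613e-19 - (-9.27e-19) = -1.0613e-21 J
Step 2: dT = T2 - T1 = 348.3 - 347.1 = 1.2 K
Step 3: S = -dF/dT = -(-1.0613e-21)/1.2 = 8.844e-22 J/K

8.844e-22


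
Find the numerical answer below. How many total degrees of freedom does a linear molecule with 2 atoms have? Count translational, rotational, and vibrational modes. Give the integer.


Step 1: Translational DOF = 3
Step 2: Rotational DOF (linear) = 2
Step 3: Vibrational DOF = 3*2 - 5 = 1
Step 4: Total = 3 + 2 + 1 = 6

6


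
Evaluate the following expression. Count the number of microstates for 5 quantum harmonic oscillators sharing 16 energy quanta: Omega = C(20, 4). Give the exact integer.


Step 1: Use binomial coefficient C(20, 4)
Step 2: Numerator = 20! / 16!
Step 3: Denominator = 4!
Step 4: Omega = 4845

4845


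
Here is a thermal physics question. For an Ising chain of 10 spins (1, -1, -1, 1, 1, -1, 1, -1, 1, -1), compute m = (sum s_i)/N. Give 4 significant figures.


Step 1: Count up spins (+1): 5, down spins (-1): 5
Step 2: Total magnetization M = 5 - 5 = 0
Step 3: m = M/N = 0/10 = 0

0


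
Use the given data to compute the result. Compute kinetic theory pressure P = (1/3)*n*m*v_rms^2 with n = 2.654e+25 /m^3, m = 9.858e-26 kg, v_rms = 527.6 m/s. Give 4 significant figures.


Step 1: v_rms^2 = 527.6^2 = 2.784e+05
Step 2: n*m = 2.654e+25*9.858e-26 = 2.616
Step 3: P = (1/3)*2.616*2.784e+05 = 2.428e+05 Pa

2.428e+05


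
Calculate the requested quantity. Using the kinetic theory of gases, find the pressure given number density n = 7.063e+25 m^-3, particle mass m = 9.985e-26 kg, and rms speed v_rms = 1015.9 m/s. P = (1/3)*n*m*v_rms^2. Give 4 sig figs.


Step 1: v_rms^2 = 1015.9^2 = 1.032e+06
Step 2: n*m = 7.063e+25*9.985e-26 = 7.052
Step 3: P = (1/3)*7.052*1.032e+06 = 2.426e+06 Pa

2.426e+06


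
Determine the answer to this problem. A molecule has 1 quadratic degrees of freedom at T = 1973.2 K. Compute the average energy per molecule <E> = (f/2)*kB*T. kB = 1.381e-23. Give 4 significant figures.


Step 1: f/2 = 1/2 = 0.5
Step 2: kB*T = 1.381e-23 * 1973.2 = 2.725e-20
Step 3: <E> = 0.5 * 2.725e-20 = 1.362e-20 J

1.362e-20


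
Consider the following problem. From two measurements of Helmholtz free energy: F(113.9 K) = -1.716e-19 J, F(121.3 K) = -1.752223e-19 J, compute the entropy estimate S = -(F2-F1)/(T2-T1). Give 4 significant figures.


Step 1: dF = F2 - F1 = -1.752223e-19 - (-1.716e-19) = -3.6223e-21 J
Step 2: dT = T2 - T1 = 121.3 - 113.9 = 7.4 K
Step 3: S = -dF/dT = -(-3.6223e-21)/7.4 = 4.895e-22 J/K

4.895e-22


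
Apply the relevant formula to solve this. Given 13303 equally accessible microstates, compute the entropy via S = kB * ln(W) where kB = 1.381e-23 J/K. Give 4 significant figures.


Step 1: ln(W) = ln(13303) = 9.496
Step 2: S = kB * ln(W) = 1.381e-23 * 9.496
Step 3: S = 1.311e-22 J/K

1.311e-22


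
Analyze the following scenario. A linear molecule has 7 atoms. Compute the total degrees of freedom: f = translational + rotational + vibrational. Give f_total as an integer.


Step 1: Translational DOF = 3
Step 2: Rotational DOF (linear) = 2
Step 3: Vibrational DOF = 3*7 - 5 = 16
Step 4: Total = 3 + 2 + 16 = 21

21


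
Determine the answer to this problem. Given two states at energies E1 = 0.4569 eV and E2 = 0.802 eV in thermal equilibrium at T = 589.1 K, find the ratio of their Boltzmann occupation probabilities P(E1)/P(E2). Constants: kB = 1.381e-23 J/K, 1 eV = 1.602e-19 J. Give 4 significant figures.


Step 1: Compute energy difference dE = E1 - E2 = 0.4569 - 0.802 = -0.3451 eV
Step 2: Convert to Joules: dE_J = -0.3451 * 1.602e-19 = -5.529e-20 J
Step 3: Compute exponent = -dE_J / (kB * T) = -(-5.529e-20) / (1.381e-23 * 589.1) = 6.796
Step 4: P(E1)/P(E2) = exp(6.796) = 893.9

893.9


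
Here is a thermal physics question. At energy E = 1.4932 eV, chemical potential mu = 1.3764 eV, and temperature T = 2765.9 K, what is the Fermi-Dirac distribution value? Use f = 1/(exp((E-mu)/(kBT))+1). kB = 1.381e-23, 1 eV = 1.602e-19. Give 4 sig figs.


Step 1: (E - mu) = 1.4932 - 1.3764 = 0.1168 eV
Step 2: Convert: (E-mu)*eV = 1.871e-20 J
Step 3: x = (E-mu)*eV/(kB*T) = 0.4899
Step 4: f = 1/(exp(0.4899)+1) = 0.3799

0.3799


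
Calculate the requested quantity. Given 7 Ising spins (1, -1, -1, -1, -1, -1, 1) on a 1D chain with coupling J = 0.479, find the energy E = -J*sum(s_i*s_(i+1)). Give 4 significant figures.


Step 1: Nearest-neighbor products: -1, 1, 1, 1, 1, -1
Step 2: Sum of products = 2
Step 3: E = -0.479 * 2 = -0.958

-0.958


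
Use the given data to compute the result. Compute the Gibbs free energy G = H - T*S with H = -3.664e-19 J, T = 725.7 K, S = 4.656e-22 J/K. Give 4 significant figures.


Step 1: T*S = 725.7 * 4.656e-22 = 3.379e-19 J
Step 2: G = H - T*S = -3.664e-19 - 3.379e-19
Step 3: G = -7.043e-19 J

-7.043e-19


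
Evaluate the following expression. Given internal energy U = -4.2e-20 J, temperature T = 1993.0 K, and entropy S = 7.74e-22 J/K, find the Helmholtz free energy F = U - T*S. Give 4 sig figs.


Step 1: T*S = 1993.0 * 7.74e-22 = 1.543e-18 J
Step 2: F = U - T*S = -4.2e-20 - 1.543e-18
Step 3: F = -1.585e-18 J

-1.585e-18


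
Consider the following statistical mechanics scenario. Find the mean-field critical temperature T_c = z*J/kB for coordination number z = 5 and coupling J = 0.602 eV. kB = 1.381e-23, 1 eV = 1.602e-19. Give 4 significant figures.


Step 1: z*J = 5*0.602 = 3.01 eV
Step 2: Convert to Joules: 3.01*1.602e-19 = 4.822e-19 J
Step 3: T_c = 4.822e-19 / 1.381e-23 = 3.492e+04 K

3.492e+04


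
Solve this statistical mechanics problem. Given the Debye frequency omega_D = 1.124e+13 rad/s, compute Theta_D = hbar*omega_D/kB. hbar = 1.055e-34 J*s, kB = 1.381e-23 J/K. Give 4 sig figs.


Step 1: hbar*omega_D = 1.055e-34 * 1.124e+13 = 1.186e-21 J
Step 2: Theta_D = 1.186e-21 / 1.381e-23
Step 3: Theta_D = 85.87 K

85.87


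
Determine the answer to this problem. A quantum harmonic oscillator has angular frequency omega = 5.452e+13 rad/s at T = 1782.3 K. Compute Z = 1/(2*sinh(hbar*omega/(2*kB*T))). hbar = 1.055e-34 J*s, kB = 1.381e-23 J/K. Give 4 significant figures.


Step 1: Compute x = hbar*omega/(kB*T) = 1.055e-34*5.452e+13/(1.381e-23*1782.3) = 0.2337
Step 2: x/2 = 0.1168
Step 3: sinh(x/2) = 0.1171
Step 4: Z = 1/(2*0.1171) = 4.27

4.27


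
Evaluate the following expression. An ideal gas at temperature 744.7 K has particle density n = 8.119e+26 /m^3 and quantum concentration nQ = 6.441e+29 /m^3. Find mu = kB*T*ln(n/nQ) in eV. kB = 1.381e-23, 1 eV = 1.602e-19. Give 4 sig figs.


Step 1: n/nQ = 8.119e+26/6.441e+29 = 0.001261
Step 2: ln(n/nQ) = -6.676
Step 3: mu = kB*T*ln(n/nQ) = 1.028e-20*-6.676 = -6.866e-20 J
Step 4: Convert to eV: -6.866e-20/1.602e-19 = -0.4286 eV

-0.4286


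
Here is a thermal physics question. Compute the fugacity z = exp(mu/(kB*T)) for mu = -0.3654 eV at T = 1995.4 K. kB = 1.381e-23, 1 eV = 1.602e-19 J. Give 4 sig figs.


Step 1: Convert mu to Joules: -0.3654*1.602e-19 = -5.854e-20 J
Step 2: kB*T = 1.381e-23*1995.4 = 2.756e-20 J
Step 3: mu/(kB*T) = -2.124
Step 4: z = exp(-2.124) = 0.1195

0.1195


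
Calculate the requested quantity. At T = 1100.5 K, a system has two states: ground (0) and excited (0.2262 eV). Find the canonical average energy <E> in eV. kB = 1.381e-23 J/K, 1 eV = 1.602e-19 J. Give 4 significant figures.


Step 1: beta*E = 0.2262*1.602e-19/(1.381e-23*1100.5) = 2.384
Step 2: exp(-beta*E) = 0.09215
Step 3: <E> = 0.2262*0.09215/(1+0.09215) = 0.01909 eV

0.01909


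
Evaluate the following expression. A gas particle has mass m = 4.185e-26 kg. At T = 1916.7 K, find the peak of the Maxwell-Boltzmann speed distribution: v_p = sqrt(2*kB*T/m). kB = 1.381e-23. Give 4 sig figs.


Step 1: Numerator = 2*kB*T = 2*1.381e-23*1916.7 = 5.294e-20
Step 2: Ratio = 5.294e-20 / 4.185e-26 = 1.265e+06
Step 3: v_p = sqrt(1.265e+06) = 1125 m/s

1125


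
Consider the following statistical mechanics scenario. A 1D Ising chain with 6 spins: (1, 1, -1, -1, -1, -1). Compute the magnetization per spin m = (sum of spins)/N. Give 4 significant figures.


Step 1: Count up spins (+1): 2, down spins (-1): 4
Step 2: Total magnetization M = 2 - 4 = -2
Step 3: m = M/N = -2/6 = -0.3333

-0.3333


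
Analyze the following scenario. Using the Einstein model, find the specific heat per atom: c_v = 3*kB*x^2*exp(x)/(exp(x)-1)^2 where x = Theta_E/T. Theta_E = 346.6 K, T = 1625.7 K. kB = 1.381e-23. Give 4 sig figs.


Step 1: x = Theta_E/T = 346.6/1625.7 = 0.2132
Step 2: x^2 = 0.04545
Step 3: exp(x) = 1.238
Step 4: c_v = 3*1.381e-23*0.04545*1.238/(1.238-1)^2 = 4.127e-23

4.127e-23


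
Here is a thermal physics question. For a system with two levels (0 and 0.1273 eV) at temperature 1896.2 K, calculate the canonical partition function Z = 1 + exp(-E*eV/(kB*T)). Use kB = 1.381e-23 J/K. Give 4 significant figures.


Step 1: Compute beta*E = E*eV/(kB*T) = 0.1273*1.602e-19/(1.381e-23*1896.2) = 0.7788
Step 2: exp(-beta*E) = exp(-0.7788) = 0.459
Step 3: Z = 1 + 0.459 = 1.459

1.459


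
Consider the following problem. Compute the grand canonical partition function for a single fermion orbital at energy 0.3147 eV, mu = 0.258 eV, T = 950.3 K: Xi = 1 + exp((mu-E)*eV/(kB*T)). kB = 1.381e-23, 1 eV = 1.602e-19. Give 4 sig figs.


Step 1: (mu - E) = 0.258 - 0.3147 = -0.0567 eV
Step 2: x = (mu-E)*eV/(kB*T) = -0.0567*1.602e-19/(1.381e-23*950.3) = -0.6921
Step 3: exp(x) = 0.5005
Step 4: Xi = 1 + 0.5005 = 1.501

1.501


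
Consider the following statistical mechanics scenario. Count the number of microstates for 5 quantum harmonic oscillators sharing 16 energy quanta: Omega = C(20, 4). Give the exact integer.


Step 1: Use binomial coefficient C(20, 4)
Step 2: Numerator = 20! / 16!
Step 3: Denominator = 4!
Step 4: Omega = 4845

4845


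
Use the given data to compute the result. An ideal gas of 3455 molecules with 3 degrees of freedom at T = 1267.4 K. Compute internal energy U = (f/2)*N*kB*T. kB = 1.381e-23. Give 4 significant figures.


Step 1: f/2 = 3/2 = 1.5
Step 2: N*kB*T = 3455*1.381e-23*1267.4 = 6.047e-17
Step 3: U = 1.5 * 6.047e-17 = 9.071e-17 J

9.071e-17


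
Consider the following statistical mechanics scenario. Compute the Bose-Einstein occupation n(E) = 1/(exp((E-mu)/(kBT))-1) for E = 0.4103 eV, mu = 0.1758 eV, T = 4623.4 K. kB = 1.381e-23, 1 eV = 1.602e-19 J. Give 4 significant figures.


Step 1: (E - mu) = 0.2345 eV
Step 2: x = (E-mu)*eV/(kB*T) = 0.2345*1.602e-19/(1.381e-23*4623.4) = 0.5884
Step 3: exp(x) = 1.801
Step 4: n = 1/(exp(x)-1) = 1.248

1.248


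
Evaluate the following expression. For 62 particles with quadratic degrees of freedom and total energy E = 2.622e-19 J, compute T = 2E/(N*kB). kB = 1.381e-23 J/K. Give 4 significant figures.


Step 1: Numerator = 2*E = 2*2.622e-19 = 5.244e-19 J
Step 2: Denominator = N*kB = 62*1.381e-23 = 8.562e-22
Step 3: T = 5.244e-19 / 8.562e-22 = 612.5 K

612.5


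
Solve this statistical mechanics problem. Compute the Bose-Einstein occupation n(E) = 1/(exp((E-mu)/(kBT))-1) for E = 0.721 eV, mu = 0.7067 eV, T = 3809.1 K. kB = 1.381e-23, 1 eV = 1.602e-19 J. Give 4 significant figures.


Step 1: (E - mu) = 0.0143 eV
Step 2: x = (E-mu)*eV/(kB*T) = 0.0143*1.602e-19/(1.381e-23*3809.1) = 0.04355
Step 3: exp(x) = 1.045
Step 4: n = 1/(exp(x)-1) = 22.47

22.47


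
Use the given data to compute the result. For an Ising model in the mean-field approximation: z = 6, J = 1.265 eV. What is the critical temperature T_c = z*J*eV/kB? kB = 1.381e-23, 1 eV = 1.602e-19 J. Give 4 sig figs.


Step 1: z*J = 6*1.265 = 7.59 eV
Step 2: Convert to Joules: 7.59*1.602e-19 = 1.216e-18 J
Step 3: T_c = 1.216e-18 / 1.381e-23 = 8.805e+04 K

8.805e+04


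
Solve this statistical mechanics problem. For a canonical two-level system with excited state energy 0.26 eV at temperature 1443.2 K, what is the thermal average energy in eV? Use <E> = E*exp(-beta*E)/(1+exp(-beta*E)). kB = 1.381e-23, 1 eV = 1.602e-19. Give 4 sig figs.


Step 1: beta*E = 0.26*1.602e-19/(1.381e-23*1443.2) = 2.09
Step 2: exp(-beta*E) = 0.1237
Step 3: <E> = 0.26*0.1237/(1+0.1237) = 0.02862 eV

0.02862


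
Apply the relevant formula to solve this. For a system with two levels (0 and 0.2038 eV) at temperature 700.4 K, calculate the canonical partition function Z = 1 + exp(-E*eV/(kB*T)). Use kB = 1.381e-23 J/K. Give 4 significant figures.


Step 1: Compute beta*E = E*eV/(kB*T) = 0.2038*1.602e-19/(1.381e-23*700.4) = 3.375
Step 2: exp(-beta*E) = exp(-3.375) = 0.0342
Step 3: Z = 1 + 0.0342 = 1.034

1.034


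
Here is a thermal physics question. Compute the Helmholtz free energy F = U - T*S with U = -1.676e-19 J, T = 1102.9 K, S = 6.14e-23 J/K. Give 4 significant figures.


Step 1: T*S = 1102.9 * 6.14e-23 = 6.772e-20 J
Step 2: F = U - T*S = -1.676e-19 - 6.772e-20
Step 3: F = -2.353e-19 J

-2.353e-19


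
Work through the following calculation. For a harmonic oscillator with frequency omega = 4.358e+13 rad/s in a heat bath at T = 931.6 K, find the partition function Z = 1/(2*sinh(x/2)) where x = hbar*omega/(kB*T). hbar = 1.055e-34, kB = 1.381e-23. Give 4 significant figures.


Step 1: Compute x = hbar*omega/(kB*T) = 1.055e-34*4.358e+13/(1.381e-23*931.6) = 0.3574
Step 2: x/2 = 0.1787
Step 3: sinh(x/2) = 0.1796
Step 4: Z = 1/(2*0.1796) = 2.783

2.783


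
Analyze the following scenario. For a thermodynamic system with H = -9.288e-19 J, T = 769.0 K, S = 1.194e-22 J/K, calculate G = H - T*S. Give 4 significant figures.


Step 1: T*S = 769.0 * 1.194e-22 = 9.182e-20 J
Step 2: G = H - T*S = -9.288e-19 - 9.182e-20
Step 3: G = -1.021e-18 J

-1.021e-18


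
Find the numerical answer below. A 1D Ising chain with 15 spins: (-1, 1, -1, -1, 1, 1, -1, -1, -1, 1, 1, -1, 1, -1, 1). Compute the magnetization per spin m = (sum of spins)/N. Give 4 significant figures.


Step 1: Count up spins (+1): 7, down spins (-1): 8
Step 2: Total magnetization M = 7 - 8 = -1
Step 3: m = M/N = -1/15 = -0.06667

-0.06667


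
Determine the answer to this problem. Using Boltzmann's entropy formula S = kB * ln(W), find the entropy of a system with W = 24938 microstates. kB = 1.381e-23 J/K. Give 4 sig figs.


Step 1: ln(W) = ln(24938) = 10.12
Step 2: S = kB * ln(W) = 1.381e-23 * 10.12
Step 3: S = 1.398e-22 J/K

1.398e-22


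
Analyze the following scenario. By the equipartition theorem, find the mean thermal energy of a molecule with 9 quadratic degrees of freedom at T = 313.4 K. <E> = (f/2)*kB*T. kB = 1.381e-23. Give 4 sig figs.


Step 1: f/2 = 9/2 = 4.5
Step 2: kB*T = 1.381e-23 * 313.4 = 4.328e-21
Step 3: <E> = 4.5 * 4.328e-21 = 1.948e-20 J

1.948e-20


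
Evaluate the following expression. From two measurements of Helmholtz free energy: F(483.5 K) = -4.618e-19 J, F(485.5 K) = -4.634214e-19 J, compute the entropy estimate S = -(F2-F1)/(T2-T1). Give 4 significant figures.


Step 1: dF = F2 - F1 = -4.634214e-19 - (-4.618e-19) = -1.6214e-21 J
Step 2: dT = T2 - T1 = 485.5 - 483.5 = 2 K
Step 3: S = -dF/dT = -(-1.6214e-21)/2 = 8.107e-22 J/K

8.107e-22


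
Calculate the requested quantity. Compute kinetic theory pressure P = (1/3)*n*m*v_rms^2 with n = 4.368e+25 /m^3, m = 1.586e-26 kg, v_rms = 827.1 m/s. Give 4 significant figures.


Step 1: v_rms^2 = 827.1^2 = 6.841e+05
Step 2: n*m = 4.368e+25*1.586e-26 = 0.6928
Step 3: P = (1/3)*0.6928*6.841e+05 = 1.58e+05 Pa

1.58e+05


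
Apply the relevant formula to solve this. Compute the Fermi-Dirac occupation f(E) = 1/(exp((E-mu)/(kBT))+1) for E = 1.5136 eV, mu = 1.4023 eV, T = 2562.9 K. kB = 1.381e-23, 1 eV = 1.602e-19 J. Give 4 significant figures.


Step 1: (E - mu) = 1.5136 - 1.4023 = 0.1113 eV
Step 2: Convert: (E-mu)*eV = 1.783e-20 J
Step 3: x = (E-mu)*eV/(kB*T) = 0.5038
Step 4: f = 1/(exp(0.5038)+1) = 0.3767

0.3767


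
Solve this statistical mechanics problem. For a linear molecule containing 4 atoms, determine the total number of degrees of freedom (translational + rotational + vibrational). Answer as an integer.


Step 1: Translational DOF = 3
Step 2: Rotational DOF (linear) = 2
Step 3: Vibrational DOF = 3*4 - 5 = 7
Step 4: Total = 3 + 2 + 7 = 12

12


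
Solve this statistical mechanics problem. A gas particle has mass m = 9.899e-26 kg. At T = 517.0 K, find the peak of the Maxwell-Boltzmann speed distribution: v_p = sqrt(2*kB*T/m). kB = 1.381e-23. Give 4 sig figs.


Step 1: Numerator = 2*kB*T = 2*1.381e-23*517.0 = 1.428e-20
Step 2: Ratio = 1.428e-20 / 9.899e-26 = 1.443e+05
Step 3: v_p = sqrt(1.443e+05) = 379.8 m/s

379.8


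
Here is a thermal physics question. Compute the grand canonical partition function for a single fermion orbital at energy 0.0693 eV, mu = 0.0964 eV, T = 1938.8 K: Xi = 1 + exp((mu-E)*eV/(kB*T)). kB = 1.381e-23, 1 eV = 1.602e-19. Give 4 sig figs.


Step 1: (mu - E) = 0.0964 - 0.0693 = 0.0271 eV
Step 2: x = (mu-E)*eV/(kB*T) = 0.0271*1.602e-19/(1.381e-23*1938.8) = 0.1621
Step 3: exp(x) = 1.176
Step 4: Xi = 1 + 1.176 = 2.176

2.176


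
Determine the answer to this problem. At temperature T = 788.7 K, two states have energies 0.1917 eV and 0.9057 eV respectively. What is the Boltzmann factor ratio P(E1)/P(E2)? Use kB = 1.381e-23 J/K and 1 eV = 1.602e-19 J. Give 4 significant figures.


Step 1: Compute energy difference dE = E1 - E2 = 0.1917 - 0.9057 = -0.714 eV
Step 2: Convert to Joules: dE_J = -0.714 * 1.602e-19 = -1.144e-19 J
Step 3: Compute exponent = -dE_J / (kB * T) = -(-1.144e-19) / (1.381e-23 * 788.7) = 10.5
Step 4: P(E1)/P(E2) = exp(10.5) = 3.637e+04

3.637e+04


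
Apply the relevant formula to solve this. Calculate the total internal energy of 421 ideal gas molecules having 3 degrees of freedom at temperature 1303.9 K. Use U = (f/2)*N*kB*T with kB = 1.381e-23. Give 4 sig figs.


Step 1: f/2 = 3/2 = 1.5
Step 2: N*kB*T = 421*1.381e-23*1303.9 = 7.581e-18
Step 3: U = 1.5 * 7.581e-18 = 1.137e-17 J

1.137e-17


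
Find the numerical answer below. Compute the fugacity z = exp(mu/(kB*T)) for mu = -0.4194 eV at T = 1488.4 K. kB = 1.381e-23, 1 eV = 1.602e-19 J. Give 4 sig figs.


Step 1: Convert mu to Joules: -0.4194*1.602e-19 = -6.719e-20 J
Step 2: kB*T = 1.381e-23*1488.4 = 2.055e-20 J
Step 3: mu/(kB*T) = -3.269
Step 4: z = exp(-3.269) = 0.03806

0.03806


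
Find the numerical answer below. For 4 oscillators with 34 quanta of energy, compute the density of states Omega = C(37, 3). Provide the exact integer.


Step 1: Use binomial coefficient C(37, 3)
Step 2: Numerator = 37! / 34!
Step 3: Denominator = 3!
Step 4: Omega = 7770

7770


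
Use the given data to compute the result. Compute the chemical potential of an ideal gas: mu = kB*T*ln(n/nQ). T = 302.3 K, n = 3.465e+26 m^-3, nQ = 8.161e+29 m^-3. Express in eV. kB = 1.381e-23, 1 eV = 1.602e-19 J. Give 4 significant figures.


Step 1: n/nQ = 3.465e+26/8.161e+29 = 0.0004246
Step 2: ln(n/nQ) = -7.764
Step 3: mu = kB*T*ln(n/nQ) = 4.175e-21*-7.764 = -3.241e-20 J
Step 4: Convert to eV: -3.241e-20/1.602e-19 = -0.2023 eV

-0.2023


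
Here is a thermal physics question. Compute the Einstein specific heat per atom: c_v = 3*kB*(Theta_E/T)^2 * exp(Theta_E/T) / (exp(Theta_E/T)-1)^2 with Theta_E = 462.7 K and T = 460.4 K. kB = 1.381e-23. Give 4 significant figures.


Step 1: x = Theta_E/T = 462.7/460.4 = 1.005
Step 2: x^2 = 1.01
Step 3: exp(x) = 2.732
Step 4: c_v = 3*1.381e-23*1.01*2.732/(2.732-1)^2 = 3.811e-23

3.811e-23


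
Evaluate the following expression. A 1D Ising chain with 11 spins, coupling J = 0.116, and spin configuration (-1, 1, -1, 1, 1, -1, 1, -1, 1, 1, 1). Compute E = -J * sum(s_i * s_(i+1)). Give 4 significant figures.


Step 1: Nearest-neighbor products: -1, -1, -1, 1, -1, -1, -1, -1, 1, 1
Step 2: Sum of products = -4
Step 3: E = -0.116 * -4 = 0.464

0.464


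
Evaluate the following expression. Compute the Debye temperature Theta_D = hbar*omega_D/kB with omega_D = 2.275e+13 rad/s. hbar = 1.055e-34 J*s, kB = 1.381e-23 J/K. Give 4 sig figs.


Step 1: hbar*omega_D = 1.055e-34 * 2.275e+13 = 2.4e-21 J
Step 2: Theta_D = 2.4e-21 / 1.381e-23
Step 3: Theta_D = 173.8 K

173.8


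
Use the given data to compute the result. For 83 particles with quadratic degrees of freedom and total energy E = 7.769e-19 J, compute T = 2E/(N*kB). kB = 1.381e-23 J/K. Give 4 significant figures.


Step 1: Numerator = 2*E = 2*7.769e-19 = 1.554e-18 J
Step 2: Denominator = N*kB = 83*1.381e-23 = 1.146e-21
Step 3: T = 1.554e-18 / 1.146e-21 = 1356 K

1356


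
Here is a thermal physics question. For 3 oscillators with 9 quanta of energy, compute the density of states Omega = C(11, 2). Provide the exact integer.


Step 1: Use binomial coefficient C(11, 2)
Step 2: Numerator = 11! / 9!
Step 3: Denominator = 2!
Step 4: Omega = 55

55


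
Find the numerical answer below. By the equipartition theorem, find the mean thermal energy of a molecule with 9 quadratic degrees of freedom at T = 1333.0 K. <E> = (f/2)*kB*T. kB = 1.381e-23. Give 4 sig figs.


Step 1: f/2 = 9/2 = 4.5
Step 2: kB*T = 1.381e-23 * 1333.0 = 1.841e-20
Step 3: <E> = 4.5 * 1.841e-20 = 8.284e-20 J

8.284e-20


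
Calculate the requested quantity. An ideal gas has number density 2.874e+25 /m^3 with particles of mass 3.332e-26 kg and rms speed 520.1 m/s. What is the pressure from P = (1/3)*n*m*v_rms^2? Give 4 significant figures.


Step 1: v_rms^2 = 520.1^2 = 2.705e+05
Step 2: n*m = 2.874e+25*3.332e-26 = 0.9576
Step 3: P = (1/3)*0.9576*2.705e+05 = 8.635e+04 Pa

8.635e+04


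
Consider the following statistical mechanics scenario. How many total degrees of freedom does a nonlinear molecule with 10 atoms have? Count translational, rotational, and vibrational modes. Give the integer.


Step 1: Translational DOF = 3
Step 2: Rotational DOF (nonlinear) = 3
Step 3: Vibrational DOF = 3*10 - 6 = 24
Step 4: Total = 3 + 3 + 24 = 30

30


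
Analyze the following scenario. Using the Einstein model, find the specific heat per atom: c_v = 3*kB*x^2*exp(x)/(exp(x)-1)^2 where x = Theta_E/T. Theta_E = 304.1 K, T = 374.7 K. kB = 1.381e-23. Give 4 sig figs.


Step 1: x = Theta_E/T = 304.1/374.7 = 0.8116
Step 2: x^2 = 0.6587
Step 3: exp(x) = 2.251
Step 4: c_v = 3*1.381e-23*0.6587*2.251/(2.251-1)^2 = 3.923e-23

3.923e-23


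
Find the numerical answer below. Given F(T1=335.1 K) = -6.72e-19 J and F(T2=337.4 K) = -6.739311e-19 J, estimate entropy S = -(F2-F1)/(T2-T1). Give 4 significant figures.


Step 1: dF = F2 - F1 = -6.739311e-19 - (-6.72e-19) = -1.9311e-21 J
Step 2: dT = T2 - T1 = 337.4 - 335.1 = 2.3 K
Step 3: S = -dF/dT = -(-1.9311e-21)/2.3 = 8.396e-22 J/K

8.396e-22


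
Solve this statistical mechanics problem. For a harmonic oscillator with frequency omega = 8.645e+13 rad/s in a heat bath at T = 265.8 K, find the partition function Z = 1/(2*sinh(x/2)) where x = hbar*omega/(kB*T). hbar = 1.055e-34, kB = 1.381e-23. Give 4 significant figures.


Step 1: Compute x = hbar*omega/(kB*T) = 1.055e-34*8.645e+13/(1.381e-23*265.8) = 2.485
Step 2: x/2 = 1.242
Step 3: sinh(x/2) = 1.587
Step 4: Z = 1/(2*1.587) = 0.315

0.315


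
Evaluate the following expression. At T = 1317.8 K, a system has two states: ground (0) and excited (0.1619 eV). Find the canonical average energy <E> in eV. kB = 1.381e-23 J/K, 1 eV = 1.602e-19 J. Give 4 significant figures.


Step 1: beta*E = 0.1619*1.602e-19/(1.381e-23*1317.8) = 1.425
Step 2: exp(-beta*E) = 0.2405
Step 3: <E> = 0.1619*0.2405/(1+0.2405) = 0.03138 eV

0.03138


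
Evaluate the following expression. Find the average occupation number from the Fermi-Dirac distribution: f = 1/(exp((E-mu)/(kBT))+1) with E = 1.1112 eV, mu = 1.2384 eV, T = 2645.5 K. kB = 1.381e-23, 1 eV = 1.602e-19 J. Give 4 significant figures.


Step 1: (E - mu) = 1.1112 - 1.2384 = -0.1272 eV
Step 2: Convert: (E-mu)*eV = -2.038e-20 J
Step 3: x = (E-mu)*eV/(kB*T) = -0.5578
Step 4: f = 1/(exp(-0.5578)+1) = 0.6359

0.6359


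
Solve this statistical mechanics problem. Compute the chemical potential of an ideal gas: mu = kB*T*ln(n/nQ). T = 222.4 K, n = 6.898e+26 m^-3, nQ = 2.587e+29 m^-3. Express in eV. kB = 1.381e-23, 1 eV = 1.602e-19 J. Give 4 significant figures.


Step 1: n/nQ = 6.898e+26/2.587e+29 = 0.002666
Step 2: ln(n/nQ) = -5.927
Step 3: mu = kB*T*ln(n/nQ) = 3.071e-21*-5.927 = -1.82e-20 J
Step 4: Convert to eV: -1.82e-20/1.602e-19 = -0.1136 eV

-0.1136


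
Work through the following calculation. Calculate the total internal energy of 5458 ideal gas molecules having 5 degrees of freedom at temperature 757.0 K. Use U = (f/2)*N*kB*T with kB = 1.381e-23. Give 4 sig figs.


Step 1: f/2 = 5/2 = 2.5
Step 2: N*kB*T = 5458*1.381e-23*757.0 = 5.706e-17
Step 3: U = 2.5 * 5.706e-17 = 1.426e-16 J

1.426e-16


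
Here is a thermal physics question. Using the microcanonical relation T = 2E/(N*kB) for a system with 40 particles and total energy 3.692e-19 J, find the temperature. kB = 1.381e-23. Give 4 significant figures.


Step 1: Numerator = 2*E = 2*3.692e-19 = 7.384e-19 J
Step 2: Denominator = N*kB = 40*1.381e-23 = 5.524e-22
Step 3: T = 7.384e-19 / 5.524e-22 = 1337 K

1337


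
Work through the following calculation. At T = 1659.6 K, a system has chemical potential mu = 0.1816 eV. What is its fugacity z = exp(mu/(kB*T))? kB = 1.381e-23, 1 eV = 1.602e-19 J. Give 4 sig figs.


Step 1: Convert mu to Joules: 0.1816*1.602e-19 = 2.909e-20 J
Step 2: kB*T = 1.381e-23*1659.6 = 2.292e-20 J
Step 3: mu/(kB*T) = 1.269
Step 4: z = exp(1.269) = 3.559

3.559


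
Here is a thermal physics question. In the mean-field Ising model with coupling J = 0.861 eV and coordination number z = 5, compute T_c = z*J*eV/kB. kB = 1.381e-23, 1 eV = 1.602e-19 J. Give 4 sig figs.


Step 1: z*J = 5*0.861 = 4.305 eV
Step 2: Convert to Joules: 4.305*1.602e-19 = 6.897e-19 J
Step 3: T_c = 6.897e-19 / 1.381e-23 = 4.994e+04 K

4.994e+04


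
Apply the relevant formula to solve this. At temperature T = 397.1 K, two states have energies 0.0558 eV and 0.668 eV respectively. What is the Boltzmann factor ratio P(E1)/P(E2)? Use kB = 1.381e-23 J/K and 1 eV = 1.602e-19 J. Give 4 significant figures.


Step 1: Compute energy difference dE = E1 - E2 = 0.0558 - 0.668 = -0.6122 eV
Step 2: Convert to Joules: dE_J = -0.6122 * 1.602e-19 = -9.807e-20 J
Step 3: Compute exponent = -dE_J / (kB * T) = -(-9.807e-20) / (1.381e-23 * 397.1) = 17.88
Step 4: P(E1)/P(E2) = exp(17.88) = 5.846e+07

5.846e+07


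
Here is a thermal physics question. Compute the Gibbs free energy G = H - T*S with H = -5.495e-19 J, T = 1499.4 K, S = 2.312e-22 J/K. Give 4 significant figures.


Step 1: T*S = 1499.4 * 2.312e-22 = 3.467e-19 J
Step 2: G = H - T*S = -5.495e-19 - 3.467e-19
Step 3: G = -8.962e-19 J

-8.962e-19


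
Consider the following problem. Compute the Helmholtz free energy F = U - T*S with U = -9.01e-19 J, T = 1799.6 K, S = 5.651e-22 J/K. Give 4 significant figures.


Step 1: T*S = 1799.6 * 5.651e-22 = 1.017e-18 J
Step 2: F = U - T*S = -9.01e-19 - 1.017e-18
Step 3: F = -1.918e-18 J

-1.918e-18


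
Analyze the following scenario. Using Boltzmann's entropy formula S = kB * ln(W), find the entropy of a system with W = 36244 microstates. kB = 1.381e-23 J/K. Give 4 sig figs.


Step 1: ln(W) = ln(36244) = 10.5
Step 2: S = kB * ln(W) = 1.381e-23 * 10.5
Step 3: S = 1.45e-22 J/K

1.45e-22


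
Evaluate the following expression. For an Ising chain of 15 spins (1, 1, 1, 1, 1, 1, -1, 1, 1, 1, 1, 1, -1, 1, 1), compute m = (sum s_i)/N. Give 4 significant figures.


Step 1: Count up spins (+1): 13, down spins (-1): 2
Step 2: Total magnetization M = 13 - 2 = 11
Step 3: m = M/N = 11/15 = 0.7333

0.7333


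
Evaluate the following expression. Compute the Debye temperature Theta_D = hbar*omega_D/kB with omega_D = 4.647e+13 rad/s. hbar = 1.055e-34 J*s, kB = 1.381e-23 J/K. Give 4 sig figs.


Step 1: hbar*omega_D = 1.055e-34 * 4.647e+13 = 4.903e-21 J
Step 2: Theta_D = 4.903e-21 / 1.381e-23
Step 3: Theta_D = 355 K

355


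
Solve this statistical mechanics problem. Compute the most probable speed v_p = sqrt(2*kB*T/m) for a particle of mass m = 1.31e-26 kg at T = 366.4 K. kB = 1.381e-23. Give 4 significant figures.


Step 1: Numerator = 2*kB*T = 2*1.381e-23*366.4 = 1.012e-20
Step 2: Ratio = 1.012e-20 / 1.31e-26 = 7.725e+05
Step 3: v_p = sqrt(7.725e+05) = 878.9 m/s

878.9


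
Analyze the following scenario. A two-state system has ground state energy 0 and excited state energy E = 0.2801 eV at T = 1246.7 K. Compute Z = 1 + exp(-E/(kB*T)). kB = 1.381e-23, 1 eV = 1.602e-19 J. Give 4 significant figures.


Step 1: Compute beta*E = E*eV/(kB*T) = 0.2801*1.602e-19/(1.381e-23*1246.7) = 2.606
Step 2: exp(-beta*E) = exp(-2.606) = 0.07381
Step 3: Z = 1 + 0.07381 = 1.074

1.074


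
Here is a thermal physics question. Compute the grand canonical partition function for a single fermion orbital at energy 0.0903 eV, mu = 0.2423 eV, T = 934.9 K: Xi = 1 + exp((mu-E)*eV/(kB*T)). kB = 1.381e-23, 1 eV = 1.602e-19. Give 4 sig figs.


Step 1: (mu - E) = 0.2423 - 0.0903 = 0.152 eV
Step 2: x = (mu-E)*eV/(kB*T) = 0.152*1.602e-19/(1.381e-23*934.9) = 1.886
Step 3: exp(x) = 6.593
Step 4: Xi = 1 + 6.593 = 7.593

7.593


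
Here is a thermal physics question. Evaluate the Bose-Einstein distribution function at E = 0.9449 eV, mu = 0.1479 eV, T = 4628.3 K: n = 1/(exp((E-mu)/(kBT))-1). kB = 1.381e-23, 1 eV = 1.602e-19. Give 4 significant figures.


Step 1: (E - mu) = 0.797 eV
Step 2: x = (E-mu)*eV/(kB*T) = 0.797*1.602e-19/(1.381e-23*4628.3) = 1.998
Step 3: exp(x) = 7.371
Step 4: n = 1/(exp(x)-1) = 0.157

0.157


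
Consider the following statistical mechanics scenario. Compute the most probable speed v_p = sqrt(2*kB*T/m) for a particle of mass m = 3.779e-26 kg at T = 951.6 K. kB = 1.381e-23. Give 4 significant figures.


Step 1: Numerator = 2*kB*T = 2*1.381e-23*951.6 = 2.628e-20
Step 2: Ratio = 2.628e-20 / 3.779e-26 = 6.955e+05
Step 3: v_p = sqrt(6.955e+05) = 834 m/s

834


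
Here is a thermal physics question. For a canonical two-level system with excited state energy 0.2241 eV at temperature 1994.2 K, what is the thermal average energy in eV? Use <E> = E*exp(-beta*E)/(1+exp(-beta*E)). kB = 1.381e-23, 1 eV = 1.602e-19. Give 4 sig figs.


Step 1: beta*E = 0.2241*1.602e-19/(1.381e-23*1994.2) = 1.304
Step 2: exp(-beta*E) = 0.2716
Step 3: <E> = 0.2241*0.2716/(1+0.2716) = 0.04786 eV

0.04786


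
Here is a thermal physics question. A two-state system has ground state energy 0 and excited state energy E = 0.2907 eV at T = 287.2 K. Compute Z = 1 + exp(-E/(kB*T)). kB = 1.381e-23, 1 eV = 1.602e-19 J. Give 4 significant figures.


Step 1: Compute beta*E = E*eV/(kB*T) = 0.2907*1.602e-19/(1.381e-23*287.2) = 11.74
Step 2: exp(-beta*E) = exp(-11.74) = 7.955e-06
Step 3: Z = 1 + 7.955e-06 = 1

1


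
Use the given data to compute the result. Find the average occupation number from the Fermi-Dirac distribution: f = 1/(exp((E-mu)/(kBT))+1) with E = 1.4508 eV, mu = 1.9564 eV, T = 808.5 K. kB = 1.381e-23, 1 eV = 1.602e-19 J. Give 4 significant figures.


Step 1: (E - mu) = 1.4508 - 1.9564 = -0.5056 eV
Step 2: Convert: (E-mu)*eV = -8.1e-20 J
Step 3: x = (E-mu)*eV/(kB*T) = -7.254
Step 4: f = 1/(exp(-7.254)+1) = 0.9993

0.9993


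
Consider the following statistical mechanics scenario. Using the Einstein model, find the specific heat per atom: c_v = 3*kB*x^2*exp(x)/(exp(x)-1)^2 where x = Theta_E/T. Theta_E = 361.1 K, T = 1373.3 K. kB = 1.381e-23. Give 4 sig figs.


Step 1: x = Theta_E/T = 361.1/1373.3 = 0.2629
Step 2: x^2 = 0.06914
Step 3: exp(x) = 1.301
Step 4: c_v = 3*1.381e-23*0.06914*1.301/(1.301-1)^2 = 4.119e-23

4.119e-23


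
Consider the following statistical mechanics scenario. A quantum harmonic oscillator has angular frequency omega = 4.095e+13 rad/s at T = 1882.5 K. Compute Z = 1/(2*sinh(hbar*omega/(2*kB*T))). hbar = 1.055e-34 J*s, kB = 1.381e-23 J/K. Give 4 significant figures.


Step 1: Compute x = hbar*omega/(kB*T) = 1.055e-34*4.095e+13/(1.381e-23*1882.5) = 0.1662
Step 2: x/2 = 0.08309
Step 3: sinh(x/2) = 0.08319
Step 4: Z = 1/(2*0.08319) = 6.011

6.011


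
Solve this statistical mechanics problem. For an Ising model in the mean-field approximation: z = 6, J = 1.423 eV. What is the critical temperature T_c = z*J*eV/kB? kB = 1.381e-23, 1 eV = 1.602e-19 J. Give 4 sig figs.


Step 1: z*J = 6*1.423 = 8.538 eV
Step 2: Convert to Joules: 8.538*1.602e-19 = 1.368e-18 J
Step 3: T_c = 1.368e-18 / 1.381e-23 = 9.904e+04 K

9.904e+04


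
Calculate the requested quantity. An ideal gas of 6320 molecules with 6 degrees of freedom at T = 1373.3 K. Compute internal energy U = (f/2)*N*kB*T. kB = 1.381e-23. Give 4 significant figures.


Step 1: f/2 = 6/2 = 3.0
Step 2: N*kB*T = 6320*1.381e-23*1373.3 = 1.199e-16
Step 3: U = 3.0 * 1.199e-16 = 3.596e-16 J

3.596e-16


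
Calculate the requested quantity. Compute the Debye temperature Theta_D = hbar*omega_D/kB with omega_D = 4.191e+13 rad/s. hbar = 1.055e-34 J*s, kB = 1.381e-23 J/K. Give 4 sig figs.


Step 1: hbar*omega_D = 1.055e-34 * 4.191e+13 = 4.422e-21 J
Step 2: Theta_D = 4.422e-21 / 1.381e-23
Step 3: Theta_D = 320.2 K

320.2


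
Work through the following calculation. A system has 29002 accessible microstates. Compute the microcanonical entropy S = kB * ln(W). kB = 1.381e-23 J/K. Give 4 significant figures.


Step 1: ln(W) = ln(29002) = 10.28
Step 2: S = kB * ln(W) = 1.381e-23 * 10.28
Step 3: S = 1.419e-22 J/K

1.419e-22


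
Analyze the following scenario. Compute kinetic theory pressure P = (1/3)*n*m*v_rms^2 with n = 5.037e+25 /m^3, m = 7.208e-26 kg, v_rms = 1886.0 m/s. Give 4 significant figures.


Step 1: v_rms^2 = 1886.0^2 = 3.557e+06
Step 2: n*m = 5.037e+25*7.208e-26 = 3.631
Step 3: P = (1/3)*3.631*3.557e+06 = 4.305e+06 Pa

4.305e+06


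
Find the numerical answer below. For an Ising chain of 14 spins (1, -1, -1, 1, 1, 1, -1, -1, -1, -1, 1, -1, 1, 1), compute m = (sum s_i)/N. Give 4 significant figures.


Step 1: Count up spins (+1): 7, down spins (-1): 7
Step 2: Total magnetization M = 7 - 7 = 0
Step 3: m = M/N = 0/14 = 0

0


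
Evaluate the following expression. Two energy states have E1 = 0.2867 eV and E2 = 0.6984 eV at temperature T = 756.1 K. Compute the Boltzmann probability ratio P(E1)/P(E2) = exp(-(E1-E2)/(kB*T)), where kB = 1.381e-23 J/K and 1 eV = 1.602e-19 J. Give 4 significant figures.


Step 1: Compute energy difference dE = E1 - E2 = 0.2867 - 0.6984 = -0.4117 eV
Step 2: Convert to Joules: dE_J = -0.4117 * 1.602e-19 = -6.595e-20 J
Step 3: Compute exponent = -dE_J / (kB * T) = -(-6.595e-20) / (1.381e-23 * 756.1) = 6.316
Step 4: P(E1)/P(E2) = exp(6.316) = 553.6

553.6


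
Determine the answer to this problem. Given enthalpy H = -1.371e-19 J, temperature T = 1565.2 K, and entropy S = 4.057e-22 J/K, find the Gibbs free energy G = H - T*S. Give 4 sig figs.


Step 1: T*S = 1565.2 * 4.057e-22 = 6.35e-19 J
Step 2: G = H - T*S = -1.371e-19 - 6.35e-19
Step 3: G = -7.721e-19 J

-7.721e-19


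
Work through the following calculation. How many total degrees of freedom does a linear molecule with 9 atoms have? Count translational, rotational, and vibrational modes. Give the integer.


Step 1: Translational DOF = 3
Step 2: Rotational DOF (linear) = 2
Step 3: Vibrational DOF = 3*9 - 5 = 22
Step 4: Total = 3 + 2 + 22 = 27

27
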